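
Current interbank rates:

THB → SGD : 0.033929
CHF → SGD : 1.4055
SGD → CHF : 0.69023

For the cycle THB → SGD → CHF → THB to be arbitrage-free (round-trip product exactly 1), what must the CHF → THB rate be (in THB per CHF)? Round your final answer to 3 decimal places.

Known legs of the cycle: 0.033929 × 0.69023 = 0.02341881367
For no arbitrage the full-cycle product must be 1, so the missing rate is 1 / 0.02341881367 ≈ 42.70071.

42.701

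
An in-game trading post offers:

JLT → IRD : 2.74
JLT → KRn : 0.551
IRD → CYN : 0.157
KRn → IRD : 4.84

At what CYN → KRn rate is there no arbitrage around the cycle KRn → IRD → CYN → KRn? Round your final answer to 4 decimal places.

Known legs of the cycle: 4.84 × 0.157 = 0.75988
For no arbitrage the full-cycle product must be 1, so the missing rate is 1 / 0.75988 ≈ 1.315997.

1.3160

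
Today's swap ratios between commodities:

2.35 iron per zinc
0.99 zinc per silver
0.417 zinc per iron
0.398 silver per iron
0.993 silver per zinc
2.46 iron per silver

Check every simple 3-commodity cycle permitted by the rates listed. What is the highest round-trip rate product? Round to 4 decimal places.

zinc→silver→iron→zinc: 0.993 × 2.46 × 0.417 = 1.01864
zinc→iron→silver→zinc: 2.35 × 0.398 × 0.99 = 0.92595
Maximum is zinc→silver→iron→zinc at 1.0186; arbitrage exists.

1.0186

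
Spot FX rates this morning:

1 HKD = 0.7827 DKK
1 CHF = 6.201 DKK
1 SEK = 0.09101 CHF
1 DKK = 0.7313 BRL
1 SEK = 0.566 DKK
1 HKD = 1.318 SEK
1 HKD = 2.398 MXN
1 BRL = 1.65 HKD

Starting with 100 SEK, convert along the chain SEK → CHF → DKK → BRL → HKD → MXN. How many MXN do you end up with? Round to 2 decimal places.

163.30

100 SEK × 0.09101 = 9.101 CHF
9.101 CHF × 6.201 = 56.435301 DKK
56.435301 DKK × 0.7313 = 41.2711356213 BRL
41.2711356213 BRL × 1.65 = 68.097373775145 HKD
68.097373775145 HKD × 2.398 = 163.29750231279771 MXN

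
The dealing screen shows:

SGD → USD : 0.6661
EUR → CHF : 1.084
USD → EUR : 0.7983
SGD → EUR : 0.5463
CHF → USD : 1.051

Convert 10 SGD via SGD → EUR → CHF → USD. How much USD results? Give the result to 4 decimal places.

6.2239

10 SGD × 0.5463 = 5.463 EUR
5.463 EUR × 1.084 = 5.921892 CHF
5.921892 CHF × 1.051 = 6.223908492 USD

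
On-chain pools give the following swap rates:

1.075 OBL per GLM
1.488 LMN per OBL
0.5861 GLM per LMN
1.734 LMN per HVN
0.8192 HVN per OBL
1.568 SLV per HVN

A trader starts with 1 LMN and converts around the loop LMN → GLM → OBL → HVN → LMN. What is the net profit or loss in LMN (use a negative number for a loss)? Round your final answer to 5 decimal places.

1 LMN × 0.5861 = 0.5861 GLM
0.5861 GLM × 1.075 = 0.6300575 OBL
0.6300575 OBL × 0.8192 = 0.516143104 HVN
0.516143104 HVN × 1.734 = 0.894992142336 LMN
Net change: 0.894992142336 − 1 = -0.105007857664 LMN

-0.10501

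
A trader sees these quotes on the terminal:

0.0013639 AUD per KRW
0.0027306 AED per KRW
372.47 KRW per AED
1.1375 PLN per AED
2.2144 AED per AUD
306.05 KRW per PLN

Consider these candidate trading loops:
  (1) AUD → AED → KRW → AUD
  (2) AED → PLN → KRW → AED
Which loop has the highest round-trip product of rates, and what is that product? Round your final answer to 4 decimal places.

(1) 2.2144 × 372.47 × 0.0013639 = 1.12494
(2) 1.1375 × 306.05 × 0.0027306 = 0.95061
Highest is cycle (1) at 1.1249 (>1, arbitrage).

1.1249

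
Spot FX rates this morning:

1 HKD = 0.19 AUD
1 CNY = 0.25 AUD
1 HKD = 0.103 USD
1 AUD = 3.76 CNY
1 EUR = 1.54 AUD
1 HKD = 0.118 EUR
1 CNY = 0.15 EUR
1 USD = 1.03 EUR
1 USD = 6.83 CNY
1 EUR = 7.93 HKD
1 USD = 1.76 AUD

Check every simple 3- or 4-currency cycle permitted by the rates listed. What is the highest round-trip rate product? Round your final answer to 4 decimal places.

EUR→AUD→CNY→EUR: 1.54 × 3.76 × 0.15 = 0.86856
EUR→HKD→AUD→CNY→EUR: 7.93 × 0.19 × 3.76 × 0.15 = 0.84978
EUR→HKD→USD→EUR: 7.93 × 0.103 × 1.03 = 0.84129
EUR→HKD→USD→CNY→EUR: 7.93 × 0.103 × 6.83 × 0.15 = 0.83680
Maximum is EUR→AUD→CNY→EUR at 0.8686; no arbitrage — every cycle loses value.

0.8686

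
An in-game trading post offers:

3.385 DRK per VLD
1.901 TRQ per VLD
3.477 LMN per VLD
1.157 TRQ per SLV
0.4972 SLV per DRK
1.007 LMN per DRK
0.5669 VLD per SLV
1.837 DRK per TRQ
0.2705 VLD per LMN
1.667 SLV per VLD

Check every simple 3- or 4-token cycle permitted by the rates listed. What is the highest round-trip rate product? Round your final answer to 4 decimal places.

1.0568

TRQ→DRK→SLV→TRQ: 1.837 × 0.4972 × 1.157 = 1.05675
VLD→TRQ→DRK→SLV→VLD: 1.901 × 1.837 × 0.4972 × 0.5669 = 0.98430
VLD→DRK→SLV→VLD: 3.385 × 0.4972 × 0.5669 = 0.95411
VLD→TRQ→DRK→LMN→VLD: 1.901 × 1.837 × 1.007 × 0.2705 = 0.95124
VLD→DRK→LMN→VLD: 3.385 × 1.007 × 0.2705 = 0.92205
Maximum is TRQ→DRK→SLV→TRQ at 1.0568; arbitrage exists.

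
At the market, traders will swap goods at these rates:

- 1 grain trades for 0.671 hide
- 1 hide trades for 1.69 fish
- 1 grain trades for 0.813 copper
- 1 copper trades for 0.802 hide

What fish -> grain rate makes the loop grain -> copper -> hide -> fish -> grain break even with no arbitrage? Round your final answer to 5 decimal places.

Known legs of the cycle: 0.813 × 0.802 × 1.69 = 1.10192394
For no arbitrage the full-cycle product must be 1, so the missing rate is 1 / 1.10192394 ≈ 0.9075037.

0.90750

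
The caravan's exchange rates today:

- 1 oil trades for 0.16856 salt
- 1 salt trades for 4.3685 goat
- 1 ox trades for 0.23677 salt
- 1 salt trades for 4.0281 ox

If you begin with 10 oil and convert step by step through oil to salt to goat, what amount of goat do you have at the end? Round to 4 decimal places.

10 oil × 0.16856 = 1.6856 salt
1.6856 salt × 4.3685 = 7.3635436 goat

7.3635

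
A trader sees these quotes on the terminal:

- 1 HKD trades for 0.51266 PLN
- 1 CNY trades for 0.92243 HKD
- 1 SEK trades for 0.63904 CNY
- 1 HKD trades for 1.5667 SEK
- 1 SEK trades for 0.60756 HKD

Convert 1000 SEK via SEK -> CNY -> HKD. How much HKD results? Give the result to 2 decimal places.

1000 SEK × 0.63904 = 639.04 CNY
639.04 CNY × 0.92243 = 589.4696672 HKD

589.47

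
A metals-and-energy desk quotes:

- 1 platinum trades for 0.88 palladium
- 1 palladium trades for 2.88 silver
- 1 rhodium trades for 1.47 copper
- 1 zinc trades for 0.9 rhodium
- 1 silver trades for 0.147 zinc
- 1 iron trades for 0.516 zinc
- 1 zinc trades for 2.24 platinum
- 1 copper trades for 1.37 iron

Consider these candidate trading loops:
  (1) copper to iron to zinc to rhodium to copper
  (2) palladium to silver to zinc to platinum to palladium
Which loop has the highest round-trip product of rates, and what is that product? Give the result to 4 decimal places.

0.9353

(1) 1.37 × 0.516 × 0.9 × 1.47 = 0.93526
(2) 2.88 × 0.147 × 2.24 × 0.88 = 0.83453
Highest is cycle (1) at 0.9353 (≤1, no arbitrage).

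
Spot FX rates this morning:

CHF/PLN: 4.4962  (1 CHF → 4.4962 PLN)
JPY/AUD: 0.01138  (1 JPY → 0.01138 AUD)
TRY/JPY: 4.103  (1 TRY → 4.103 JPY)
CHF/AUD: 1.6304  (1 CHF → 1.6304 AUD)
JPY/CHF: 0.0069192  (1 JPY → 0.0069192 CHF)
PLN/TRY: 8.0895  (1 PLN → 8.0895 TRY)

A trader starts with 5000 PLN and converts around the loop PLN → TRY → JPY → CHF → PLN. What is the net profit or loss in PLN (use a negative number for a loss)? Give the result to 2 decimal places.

162.91

5000 PLN × 8.0895 = 40447.5 TRY
40447.5 TRY × 4.103 = 165956.0925 JPY
165956.0925 JPY × 0.0069192 = 1148.283395226 CHF
1148.283395226 CHF × 4.4962 = 5162.9118016151412 PLN
Net change: 5162.9118016151412 − 5000 = 162.9118016151412 PLN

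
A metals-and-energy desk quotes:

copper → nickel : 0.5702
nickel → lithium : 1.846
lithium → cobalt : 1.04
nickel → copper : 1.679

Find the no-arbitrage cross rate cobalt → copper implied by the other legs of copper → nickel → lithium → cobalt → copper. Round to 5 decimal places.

Known legs of the cycle: 0.5702 × 1.846 × 1.04 = 1.094692768
For no arbitrage the full-cycle product must be 1, so the missing rate is 1 / 1.094692768 ≈ 0.9134983.

0.91350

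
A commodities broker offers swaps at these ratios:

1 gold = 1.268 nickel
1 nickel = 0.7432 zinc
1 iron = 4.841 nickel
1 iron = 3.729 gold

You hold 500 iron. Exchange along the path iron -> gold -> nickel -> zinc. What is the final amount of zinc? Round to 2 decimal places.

500 iron × 3.729 = 1864.5 gold
1864.5 gold × 1.268 = 2364.186 nickel
2364.186 nickel × 0.7432 = 1757.0630352 zinc

1757.06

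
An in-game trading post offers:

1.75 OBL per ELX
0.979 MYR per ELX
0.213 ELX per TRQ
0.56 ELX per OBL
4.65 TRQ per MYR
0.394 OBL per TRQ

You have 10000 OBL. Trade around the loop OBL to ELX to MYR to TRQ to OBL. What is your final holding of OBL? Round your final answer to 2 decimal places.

10000 OBL × 0.56 = 5600 ELX
5600 ELX × 0.979 = 5482.4 MYR
5482.4 MYR × 4.65 = 25493.16 TRQ
25493.16 TRQ × 0.394 = 10044.30504 OBL

10044.31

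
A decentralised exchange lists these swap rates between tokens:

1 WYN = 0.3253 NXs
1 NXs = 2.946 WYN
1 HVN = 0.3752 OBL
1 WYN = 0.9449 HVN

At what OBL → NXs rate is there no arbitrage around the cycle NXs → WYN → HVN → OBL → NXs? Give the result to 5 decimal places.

Known legs of the cycle: 2.946 × 0.9449 × 0.3752 = 1.04443501008
For no arbitrage the full-cycle product must be 1, so the missing rate is 1 / 1.04443501008 ≈ 0.9574555.

0.95746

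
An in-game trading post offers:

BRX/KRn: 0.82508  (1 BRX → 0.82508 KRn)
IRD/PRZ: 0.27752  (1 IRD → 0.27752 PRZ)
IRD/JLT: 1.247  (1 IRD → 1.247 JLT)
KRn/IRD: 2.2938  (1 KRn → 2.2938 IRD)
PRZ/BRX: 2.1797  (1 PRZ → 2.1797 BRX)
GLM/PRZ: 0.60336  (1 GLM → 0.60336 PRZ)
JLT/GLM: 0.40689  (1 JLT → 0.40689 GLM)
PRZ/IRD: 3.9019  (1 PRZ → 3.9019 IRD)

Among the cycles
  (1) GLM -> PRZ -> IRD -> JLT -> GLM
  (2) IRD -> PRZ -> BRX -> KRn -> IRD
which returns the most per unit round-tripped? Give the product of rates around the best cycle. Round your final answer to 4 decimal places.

1.1945

(1) 0.60336 × 3.9019 × 1.247 × 0.40689 = 1.19453
(2) 0.27752 × 2.1797 × 0.82508 × 2.2938 = 1.14483
Highest is cycle (1) at 1.1945 (>1, arbitrage).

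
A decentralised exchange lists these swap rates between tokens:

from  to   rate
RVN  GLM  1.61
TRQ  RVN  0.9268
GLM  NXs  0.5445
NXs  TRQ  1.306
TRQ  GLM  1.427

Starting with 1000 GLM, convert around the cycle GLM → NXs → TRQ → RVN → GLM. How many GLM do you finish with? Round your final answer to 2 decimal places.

1000 GLM × 0.5445 = 544.5 NXs
544.5 NXs × 1.306 = 711.117 TRQ
711.117 TRQ × 0.9268 = 659.0632356 RVN
659.0632356 RVN × 1.61 = 1061.091809316 GLM

1061.09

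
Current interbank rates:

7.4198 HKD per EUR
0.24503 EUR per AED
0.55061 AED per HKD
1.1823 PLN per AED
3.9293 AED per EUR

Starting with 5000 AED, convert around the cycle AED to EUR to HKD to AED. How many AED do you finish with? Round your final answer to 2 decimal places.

5000 AED × 0.24503 = 1225.15 EUR
1225.15 EUR × 7.4198 = 9090.36797 HKD
9090.36797 HKD × 0.55061 = 5005.2475079617 AED

5005.25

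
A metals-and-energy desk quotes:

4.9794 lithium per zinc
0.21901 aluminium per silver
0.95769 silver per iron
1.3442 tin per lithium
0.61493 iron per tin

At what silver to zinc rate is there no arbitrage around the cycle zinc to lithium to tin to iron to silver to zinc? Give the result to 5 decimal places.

Known legs of the cycle: 4.9794 × 1.3442 × 0.61493 × 0.95769 = 3.941772358790324916
For no arbitrage the full-cycle product must be 1, so the missing rate is 1 / 3.941772358790324916 ≈ 0.2536930.

0.25369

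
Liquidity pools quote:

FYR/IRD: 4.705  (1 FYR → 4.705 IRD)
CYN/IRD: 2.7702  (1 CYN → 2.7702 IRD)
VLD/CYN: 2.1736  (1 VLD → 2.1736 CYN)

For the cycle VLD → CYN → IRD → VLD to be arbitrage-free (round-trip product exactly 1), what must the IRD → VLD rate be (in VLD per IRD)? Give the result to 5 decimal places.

0.16608

Known legs of the cycle: 2.1736 × 2.7702 = 6.02130672
For no arbitrage the full-cycle product must be 1, so the missing rate is 1 / 6.02130672 ≈ 0.1660769.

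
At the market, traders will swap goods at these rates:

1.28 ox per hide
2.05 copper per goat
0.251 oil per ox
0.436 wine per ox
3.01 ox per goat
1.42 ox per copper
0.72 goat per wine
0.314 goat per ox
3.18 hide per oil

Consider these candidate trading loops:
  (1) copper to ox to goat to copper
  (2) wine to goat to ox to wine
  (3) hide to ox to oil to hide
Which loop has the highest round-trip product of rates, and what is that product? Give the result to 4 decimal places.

1.0217

(1) 1.42 × 0.314 × 2.05 = 0.91405
(2) 0.72 × 3.01 × 0.436 = 0.94490
(3) 1.28 × 0.251 × 3.18 = 1.02167
Highest is cycle (3) at 1.0217 (>1, arbitrage).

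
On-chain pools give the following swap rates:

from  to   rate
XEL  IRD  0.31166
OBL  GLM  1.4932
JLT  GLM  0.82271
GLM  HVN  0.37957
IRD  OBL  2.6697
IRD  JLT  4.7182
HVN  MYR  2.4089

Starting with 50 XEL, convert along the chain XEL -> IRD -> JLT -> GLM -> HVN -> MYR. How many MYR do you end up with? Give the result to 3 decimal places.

55.308

50 XEL × 0.31166 = 15.583 IRD
15.583 IRD × 4.7182 = 73.5237106 JLT
73.5237106 JLT × 0.82271 = 60.488691947726 GLM
60.488691947726 GLM × 0.37957 = 22.95969280259835782 HVN
22.95969280259835782 HVN × 2.4089 = 55.307603992179184152598 MYR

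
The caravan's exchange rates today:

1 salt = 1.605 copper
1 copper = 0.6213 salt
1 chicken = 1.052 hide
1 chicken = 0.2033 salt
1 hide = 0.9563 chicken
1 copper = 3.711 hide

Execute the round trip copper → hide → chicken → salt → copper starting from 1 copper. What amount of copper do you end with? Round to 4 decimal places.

1 copper × 3.711 = 3.711 hide
3.711 hide × 0.9563 = 3.5488293 chicken
3.5488293 chicken × 0.2033 = 0.72147699669 salt
0.72147699669 salt × 1.605 = 1.15797057968745 copper

1.1580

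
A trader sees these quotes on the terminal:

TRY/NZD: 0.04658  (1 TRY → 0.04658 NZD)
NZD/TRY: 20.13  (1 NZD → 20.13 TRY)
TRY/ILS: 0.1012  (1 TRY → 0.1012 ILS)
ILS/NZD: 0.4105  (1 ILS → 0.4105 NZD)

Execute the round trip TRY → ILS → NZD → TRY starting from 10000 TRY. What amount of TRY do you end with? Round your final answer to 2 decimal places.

10000 TRY × 0.1012 = 1012 ILS
1012 ILS × 0.4105 = 415.426 NZD
415.426 NZD × 20.13 = 8362.52538 TRY

8362.53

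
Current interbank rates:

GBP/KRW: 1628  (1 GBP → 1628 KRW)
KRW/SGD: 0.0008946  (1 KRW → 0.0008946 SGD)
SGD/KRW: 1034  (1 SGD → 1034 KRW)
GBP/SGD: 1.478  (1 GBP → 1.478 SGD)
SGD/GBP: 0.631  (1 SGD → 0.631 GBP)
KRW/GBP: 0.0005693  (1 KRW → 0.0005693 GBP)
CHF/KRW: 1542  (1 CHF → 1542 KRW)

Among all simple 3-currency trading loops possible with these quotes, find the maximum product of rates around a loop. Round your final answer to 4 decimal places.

KRW→SGD→GBP→KRW: 0.0008946 × 0.631 × 1628 = 0.91899
KRW→GBP→SGD→KRW: 0.0005693 × 1.478 × 1034 = 0.87003
Maximum is KRW→SGD→GBP→KRW at 0.9190; no arbitrage — every cycle loses value.

0.9190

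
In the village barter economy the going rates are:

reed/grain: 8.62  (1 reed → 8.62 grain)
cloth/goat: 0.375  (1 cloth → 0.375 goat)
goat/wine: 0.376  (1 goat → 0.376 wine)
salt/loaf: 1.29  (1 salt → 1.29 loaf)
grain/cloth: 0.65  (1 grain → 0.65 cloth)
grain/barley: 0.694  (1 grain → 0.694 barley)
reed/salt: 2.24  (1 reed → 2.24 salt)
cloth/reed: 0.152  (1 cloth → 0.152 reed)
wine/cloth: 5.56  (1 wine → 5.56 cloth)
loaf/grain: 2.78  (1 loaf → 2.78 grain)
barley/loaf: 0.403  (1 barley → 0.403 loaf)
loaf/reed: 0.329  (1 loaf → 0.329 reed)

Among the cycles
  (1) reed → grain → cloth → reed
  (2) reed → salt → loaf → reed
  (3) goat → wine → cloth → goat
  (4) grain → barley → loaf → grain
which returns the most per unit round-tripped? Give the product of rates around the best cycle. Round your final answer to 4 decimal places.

0.9507

(1) 8.62 × 0.65 × 0.152 = 0.85166
(2) 2.24 × 1.29 × 0.329 = 0.95068
(3) 0.376 × 5.56 × 0.375 = 0.78396
(4) 0.694 × 0.403 × 2.78 = 0.77752
Highest is cycle (2) at 0.9507 (≤1, no arbitrage).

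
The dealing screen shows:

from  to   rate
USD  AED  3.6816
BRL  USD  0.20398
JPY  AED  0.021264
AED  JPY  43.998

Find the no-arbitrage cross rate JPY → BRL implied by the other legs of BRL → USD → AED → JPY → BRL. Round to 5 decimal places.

Known legs of the cycle: 0.20398 × 3.6816 × 43.998 = 33.041299846464
For no arbitrage the full-cycle product must be 1, so the missing rate is 1 / 33.041299846464 ≈ 0.0302652.

0.03027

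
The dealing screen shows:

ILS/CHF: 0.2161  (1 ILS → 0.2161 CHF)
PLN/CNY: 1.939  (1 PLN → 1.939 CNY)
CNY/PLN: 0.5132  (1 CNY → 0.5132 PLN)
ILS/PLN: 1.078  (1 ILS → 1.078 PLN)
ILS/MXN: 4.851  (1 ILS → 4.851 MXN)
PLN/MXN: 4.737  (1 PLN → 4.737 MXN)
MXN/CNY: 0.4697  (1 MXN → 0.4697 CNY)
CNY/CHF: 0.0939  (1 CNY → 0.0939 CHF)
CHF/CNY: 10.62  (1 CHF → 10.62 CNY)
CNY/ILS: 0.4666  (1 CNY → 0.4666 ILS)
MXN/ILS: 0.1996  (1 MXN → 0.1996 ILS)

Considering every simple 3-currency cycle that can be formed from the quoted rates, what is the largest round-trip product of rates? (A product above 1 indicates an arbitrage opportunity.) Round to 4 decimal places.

1.1419

MXN→CNY→PLN→MXN: 0.4697 × 0.5132 × 4.737 = 1.14185
CHF→CNY→ILS→CHF: 10.62 × 0.4666 × 0.2161 = 1.07084
MXN→CNY→ILS→MXN: 0.4697 × 0.4666 × 4.851 = 1.06315
MXN→ILS→PLN→MXN: 0.1996 × 1.078 × 4.737 = 1.01925
ILS→PLN→CNY→ILS: 1.078 × 1.939 × 0.4666 = 0.97531
Maximum is MXN→CNY→PLN→MXN at 1.1419; arbitrage exists.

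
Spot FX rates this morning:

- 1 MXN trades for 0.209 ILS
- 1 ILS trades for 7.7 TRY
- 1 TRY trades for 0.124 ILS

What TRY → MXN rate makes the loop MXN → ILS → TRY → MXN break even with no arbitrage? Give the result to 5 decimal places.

0.62139

Known legs of the cycle: 0.209 × 7.7 = 1.6093
For no arbitrage the full-cycle product must be 1, so the missing rate is 1 / 1.6093 ≈ 0.6213882.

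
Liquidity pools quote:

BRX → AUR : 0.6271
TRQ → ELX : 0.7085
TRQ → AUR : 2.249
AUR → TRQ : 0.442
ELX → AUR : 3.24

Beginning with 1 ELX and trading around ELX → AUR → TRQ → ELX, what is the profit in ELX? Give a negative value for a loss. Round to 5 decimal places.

0.01463

1 ELX × 3.24 = 3.24 AUR
3.24 AUR × 0.442 = 1.43208 TRQ
1.43208 TRQ × 0.7085 = 1.01462868 ELX
Net change: 1.01462868 − 1 = 0.01462868 ELX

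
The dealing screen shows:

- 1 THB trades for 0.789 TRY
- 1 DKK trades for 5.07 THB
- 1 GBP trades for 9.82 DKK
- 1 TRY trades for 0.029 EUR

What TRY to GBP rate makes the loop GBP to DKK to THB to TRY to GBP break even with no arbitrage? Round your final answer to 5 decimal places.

0.02546

Known legs of the cycle: 9.82 × 5.07 × 0.789 = 39.2822586
For no arbitrage the full-cycle product must be 1, so the missing rate is 1 / 39.2822586 ≈ 0.0254568.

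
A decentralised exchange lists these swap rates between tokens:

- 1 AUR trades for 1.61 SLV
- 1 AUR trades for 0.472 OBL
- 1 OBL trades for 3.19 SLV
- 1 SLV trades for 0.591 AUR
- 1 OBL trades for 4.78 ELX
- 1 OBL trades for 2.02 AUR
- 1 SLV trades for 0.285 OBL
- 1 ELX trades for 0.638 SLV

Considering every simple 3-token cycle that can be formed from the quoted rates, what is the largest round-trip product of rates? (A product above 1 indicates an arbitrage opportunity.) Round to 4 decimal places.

0.9269

AUR→SLV→OBL→AUR: 1.61 × 0.285 × 2.02 = 0.92688
AUR→OBL→SLV→AUR: 0.472 × 3.19 × 0.591 = 0.88986
ELX→SLV→OBL→ELX: 0.638 × 0.285 × 4.78 = 0.86915
Maximum is AUR→SLV→OBL→AUR at 0.9269; no arbitrage — every cycle loses value.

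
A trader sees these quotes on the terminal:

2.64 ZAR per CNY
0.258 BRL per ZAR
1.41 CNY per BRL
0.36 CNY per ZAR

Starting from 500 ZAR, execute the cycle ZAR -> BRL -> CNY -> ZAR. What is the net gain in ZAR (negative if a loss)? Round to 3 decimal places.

500 ZAR × 0.258 = 129 BRL
129 BRL × 1.41 = 181.89 CNY
181.89 CNY × 2.64 = 480.1896 ZAR
Net change: 480.1896 − 500 = -19.8104 ZAR

-19.810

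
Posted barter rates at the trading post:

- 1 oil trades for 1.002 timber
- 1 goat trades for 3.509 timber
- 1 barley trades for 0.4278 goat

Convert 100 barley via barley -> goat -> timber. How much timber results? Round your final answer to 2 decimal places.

100 barley × 0.4278 = 42.78 goat
42.78 goat × 3.509 = 150.11502 timber

150.12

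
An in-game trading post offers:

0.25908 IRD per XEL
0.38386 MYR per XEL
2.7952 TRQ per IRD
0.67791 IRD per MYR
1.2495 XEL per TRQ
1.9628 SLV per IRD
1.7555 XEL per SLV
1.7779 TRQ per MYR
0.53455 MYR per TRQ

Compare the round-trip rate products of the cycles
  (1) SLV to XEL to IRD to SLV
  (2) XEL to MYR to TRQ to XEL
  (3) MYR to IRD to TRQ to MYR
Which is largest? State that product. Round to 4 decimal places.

(1) 1.7555 × 0.25908 × 1.9628 = 0.89271
(2) 0.38386 × 1.7779 × 1.2495 = 0.85274
(3) 0.67791 × 2.7952 × 0.53455 = 1.01292
Highest is cycle (3) at 1.0129 (>1, arbitrage).

1.0129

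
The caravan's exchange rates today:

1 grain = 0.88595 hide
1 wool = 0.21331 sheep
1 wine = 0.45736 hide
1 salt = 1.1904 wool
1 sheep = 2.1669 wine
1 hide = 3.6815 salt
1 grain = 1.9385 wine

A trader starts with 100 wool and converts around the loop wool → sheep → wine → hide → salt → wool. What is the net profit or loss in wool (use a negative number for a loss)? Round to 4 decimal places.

100 wool × 0.21331 = 21.331 sheep
21.331 sheep × 2.1669 = 46.2221439 wine
46.2221439 wine × 0.45736 = 21.140159734104 hide
21.140159734104 hide × 3.6815 = 77.827498061103876 salt
77.827498061103876 salt × 1.1904 = 92.6458536919380539904 wool
Net change: 92.6458536919380539904 − 100 = -7.3541463080619460096 wool

-7.3541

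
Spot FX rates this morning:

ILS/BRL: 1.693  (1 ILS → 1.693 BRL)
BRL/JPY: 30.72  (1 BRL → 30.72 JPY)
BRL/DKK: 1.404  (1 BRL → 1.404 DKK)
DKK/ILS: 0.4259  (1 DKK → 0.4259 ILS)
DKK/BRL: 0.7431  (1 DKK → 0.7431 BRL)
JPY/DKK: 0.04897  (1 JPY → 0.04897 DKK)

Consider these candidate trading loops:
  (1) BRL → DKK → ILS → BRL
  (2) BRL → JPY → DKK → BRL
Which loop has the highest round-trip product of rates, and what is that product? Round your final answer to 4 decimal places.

(1) 1.404 × 0.4259 × 1.693 = 1.01235
(2) 30.72 × 0.04897 × 0.7431 = 1.11789
Highest is cycle (2) at 1.1179 (>1, arbitrage).

1.1179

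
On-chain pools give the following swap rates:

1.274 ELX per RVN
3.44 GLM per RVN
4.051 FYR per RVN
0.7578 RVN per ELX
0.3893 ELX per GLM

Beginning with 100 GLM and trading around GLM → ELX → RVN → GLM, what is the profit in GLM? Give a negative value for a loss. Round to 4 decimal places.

100 GLM × 0.3893 = 38.93 ELX
38.93 ELX × 0.7578 = 29.501154 RVN
29.501154 RVN × 3.44 = 101.48396976 GLM
Net change: 101.48396976 − 100 = 1.48396976 GLM

1.4840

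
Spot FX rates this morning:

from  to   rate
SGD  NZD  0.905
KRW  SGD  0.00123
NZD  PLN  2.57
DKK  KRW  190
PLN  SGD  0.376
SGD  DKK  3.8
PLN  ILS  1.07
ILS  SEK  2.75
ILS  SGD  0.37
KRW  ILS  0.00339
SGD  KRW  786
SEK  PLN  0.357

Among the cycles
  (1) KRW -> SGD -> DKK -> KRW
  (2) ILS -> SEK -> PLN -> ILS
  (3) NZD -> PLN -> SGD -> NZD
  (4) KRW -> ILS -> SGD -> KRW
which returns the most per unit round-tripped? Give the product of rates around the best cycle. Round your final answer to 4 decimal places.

1.0505

(1) 0.00123 × 3.8 × 190 = 0.88806
(2) 2.75 × 0.357 × 1.07 = 1.05047
(3) 2.57 × 0.376 × 0.905 = 0.87452
(4) 0.00339 × 0.37 × 786 = 0.98588
Highest is cycle (2) at 1.0505 (>1, arbitrage).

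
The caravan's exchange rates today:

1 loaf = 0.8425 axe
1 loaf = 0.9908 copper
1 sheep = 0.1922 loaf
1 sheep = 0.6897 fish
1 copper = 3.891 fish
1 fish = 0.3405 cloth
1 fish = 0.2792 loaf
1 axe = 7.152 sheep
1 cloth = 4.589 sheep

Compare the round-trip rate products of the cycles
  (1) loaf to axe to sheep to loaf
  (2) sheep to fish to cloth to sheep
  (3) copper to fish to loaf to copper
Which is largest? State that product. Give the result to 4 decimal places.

1.1581

(1) 0.8425 × 7.152 × 0.1922 = 1.15811
(2) 0.6897 × 0.3405 × 4.589 = 1.07769
(3) 3.891 × 0.2792 × 0.9908 = 1.07637
Highest is cycle (1) at 1.1581 (>1, arbitrage).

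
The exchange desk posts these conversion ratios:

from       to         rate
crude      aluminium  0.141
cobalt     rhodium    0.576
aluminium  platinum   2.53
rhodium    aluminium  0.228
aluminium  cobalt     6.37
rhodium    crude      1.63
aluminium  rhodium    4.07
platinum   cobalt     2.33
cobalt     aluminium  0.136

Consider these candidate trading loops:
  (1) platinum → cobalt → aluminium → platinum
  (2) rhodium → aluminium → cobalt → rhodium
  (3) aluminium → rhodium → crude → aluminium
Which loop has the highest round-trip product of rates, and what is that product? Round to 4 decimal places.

(1) 2.33 × 0.136 × 2.53 = 0.80171
(2) 0.228 × 6.37 × 0.576 = 0.83656
(3) 4.07 × 1.63 × 0.141 = 0.93541
Highest is cycle (3) at 0.9354 (≤1, no arbitrage).

0.9354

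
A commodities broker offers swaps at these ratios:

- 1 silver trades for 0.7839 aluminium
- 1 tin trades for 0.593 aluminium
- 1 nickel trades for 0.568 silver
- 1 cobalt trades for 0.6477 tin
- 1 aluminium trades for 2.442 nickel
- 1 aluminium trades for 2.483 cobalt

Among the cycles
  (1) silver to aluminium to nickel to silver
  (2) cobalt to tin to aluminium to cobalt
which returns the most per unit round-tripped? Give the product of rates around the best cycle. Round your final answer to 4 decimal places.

(1) 0.7839 × 2.442 × 0.568 = 1.08731
(2) 0.6477 × 0.593 × 2.483 = 0.95369
Highest is cycle (1) at 1.0873 (>1, arbitrage).

1.0873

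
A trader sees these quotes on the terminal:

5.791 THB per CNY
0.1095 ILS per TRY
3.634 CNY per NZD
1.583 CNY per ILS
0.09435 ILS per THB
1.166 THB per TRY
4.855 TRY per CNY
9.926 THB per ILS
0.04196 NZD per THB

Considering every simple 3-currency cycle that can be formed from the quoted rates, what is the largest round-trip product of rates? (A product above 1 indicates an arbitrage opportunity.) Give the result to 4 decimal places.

0.8830

NZD→CNY→THB→NZD: 3.634 × 5.791 × 0.04196 = 0.88303
CNY→THB→ILS→CNY: 5.791 × 0.09435 × 1.583 = 0.86492
TRY→ILS→CNY→TRY: 0.1095 × 1.583 × 4.855 = 0.84156
Maximum is NZD→CNY→THB→NZD at 0.8830; no arbitrage — every cycle loses value.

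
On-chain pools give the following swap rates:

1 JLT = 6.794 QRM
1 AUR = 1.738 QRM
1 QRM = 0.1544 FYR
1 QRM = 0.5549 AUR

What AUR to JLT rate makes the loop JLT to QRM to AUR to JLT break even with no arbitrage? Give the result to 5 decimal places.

0.26525

Known legs of the cycle: 6.794 × 0.5549 = 3.7699906
For no arbitrage the full-cycle product must be 1, so the missing rate is 1 / 3.7699906 ≈ 0.2652527.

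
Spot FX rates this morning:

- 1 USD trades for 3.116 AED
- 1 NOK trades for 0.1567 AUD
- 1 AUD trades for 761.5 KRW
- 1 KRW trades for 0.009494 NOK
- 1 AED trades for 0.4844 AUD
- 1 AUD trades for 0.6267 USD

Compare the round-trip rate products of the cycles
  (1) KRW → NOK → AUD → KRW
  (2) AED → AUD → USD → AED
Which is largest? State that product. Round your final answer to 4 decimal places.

1.1329

(1) 0.009494 × 0.1567 × 761.5 = 1.13289
(2) 0.4844 × 0.6267 × 3.116 = 0.94593
Highest is cycle (1) at 1.1329 (>1, arbitrage).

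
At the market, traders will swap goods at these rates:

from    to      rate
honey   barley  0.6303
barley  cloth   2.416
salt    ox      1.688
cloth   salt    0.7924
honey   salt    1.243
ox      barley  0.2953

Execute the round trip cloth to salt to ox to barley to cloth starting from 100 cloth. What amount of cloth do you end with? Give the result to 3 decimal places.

100 cloth × 0.7924 = 79.24 salt
79.24 salt × 1.688 = 133.75712 ox
133.75712 ox × 0.2953 = 39.498477536 barley
39.498477536 barley × 2.416 = 95.428321726976 cloth

95.428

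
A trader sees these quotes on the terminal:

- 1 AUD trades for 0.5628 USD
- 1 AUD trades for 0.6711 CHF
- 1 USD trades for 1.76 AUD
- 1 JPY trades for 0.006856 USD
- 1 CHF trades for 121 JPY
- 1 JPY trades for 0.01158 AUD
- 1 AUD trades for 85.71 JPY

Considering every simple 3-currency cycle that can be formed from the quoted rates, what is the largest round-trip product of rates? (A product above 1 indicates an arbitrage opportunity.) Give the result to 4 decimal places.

1.0342

AUD→JPY→USD→AUD: 85.71 × 0.006856 × 1.76 = 1.03422
AUD→CHF→JPY→AUD: 0.6711 × 121 × 0.01158 = 0.94033
Maximum is AUD→JPY→USD→AUD at 1.0342; arbitrage exists.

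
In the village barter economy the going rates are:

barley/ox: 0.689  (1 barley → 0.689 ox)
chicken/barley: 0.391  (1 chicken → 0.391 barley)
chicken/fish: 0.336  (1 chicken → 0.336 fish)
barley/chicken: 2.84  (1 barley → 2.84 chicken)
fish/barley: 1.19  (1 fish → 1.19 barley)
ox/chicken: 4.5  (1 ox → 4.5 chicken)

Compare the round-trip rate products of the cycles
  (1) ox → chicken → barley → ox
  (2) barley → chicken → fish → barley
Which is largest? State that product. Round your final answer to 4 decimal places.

(1) 4.5 × 0.391 × 0.689 = 1.21230
(2) 2.84 × 0.336 × 1.19 = 1.13555
Highest is cycle (1) at 1.2123 (>1, arbitrage).

1.2123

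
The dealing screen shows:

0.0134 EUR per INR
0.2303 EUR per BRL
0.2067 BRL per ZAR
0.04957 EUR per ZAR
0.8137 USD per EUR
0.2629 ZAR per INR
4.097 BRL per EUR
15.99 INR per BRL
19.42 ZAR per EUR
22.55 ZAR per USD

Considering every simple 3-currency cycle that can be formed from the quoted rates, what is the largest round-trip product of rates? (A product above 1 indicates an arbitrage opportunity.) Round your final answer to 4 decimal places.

BRL→EUR→ZAR→BRL: 0.2303 × 19.42 × 0.2067 = 0.92445
ZAR→EUR→USD→ZAR: 0.04957 × 0.8137 × 22.55 = 0.90956
INR→EUR→BRL→INR: 0.0134 × 4.097 × 15.99 = 0.87785
INR→ZAR→BRL→INR: 0.2629 × 0.2067 × 15.99 = 0.86892
Maximum is BRL→EUR→ZAR→BRL at 0.9245; no arbitrage — every cycle loses value.

0.9245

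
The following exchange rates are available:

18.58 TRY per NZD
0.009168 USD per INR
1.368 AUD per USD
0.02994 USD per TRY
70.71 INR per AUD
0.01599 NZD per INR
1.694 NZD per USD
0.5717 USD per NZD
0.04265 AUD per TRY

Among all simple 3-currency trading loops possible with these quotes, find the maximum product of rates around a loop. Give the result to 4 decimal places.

0.9423

TRY→USD→NZD→TRY: 0.02994 × 1.694 × 18.58 = 0.94235
INR→USD→AUD→INR: 0.009168 × 1.368 × 70.71 = 0.88683
Maximum is TRY→USD→NZD→TRY at 0.9423; no arbitrage — every cycle loses value.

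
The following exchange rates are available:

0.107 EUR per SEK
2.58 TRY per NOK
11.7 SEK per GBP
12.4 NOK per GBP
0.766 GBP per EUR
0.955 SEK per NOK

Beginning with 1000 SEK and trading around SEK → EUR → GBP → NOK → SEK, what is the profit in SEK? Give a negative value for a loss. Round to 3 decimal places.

-29.406

1000 SEK × 0.107 = 107 EUR
107 EUR × 0.766 = 81.962 GBP
81.962 GBP × 12.4 = 1016.3288 NOK
1016.3288 NOK × 0.955 = 970.594004 SEK
Net change: 970.594004 − 1000 = -29.405996 SEK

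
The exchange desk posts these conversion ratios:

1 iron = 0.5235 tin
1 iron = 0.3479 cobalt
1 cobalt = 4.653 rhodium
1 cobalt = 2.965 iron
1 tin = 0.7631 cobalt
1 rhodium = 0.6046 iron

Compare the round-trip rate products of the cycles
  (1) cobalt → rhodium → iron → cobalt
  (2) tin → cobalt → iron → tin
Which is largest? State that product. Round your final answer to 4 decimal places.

1.1845

(1) 4.653 × 0.6046 × 0.3479 = 0.97871
(2) 0.7631 × 2.965 × 0.5235 = 1.18447
Highest is cycle (2) at 1.1845 (>1, arbitrage).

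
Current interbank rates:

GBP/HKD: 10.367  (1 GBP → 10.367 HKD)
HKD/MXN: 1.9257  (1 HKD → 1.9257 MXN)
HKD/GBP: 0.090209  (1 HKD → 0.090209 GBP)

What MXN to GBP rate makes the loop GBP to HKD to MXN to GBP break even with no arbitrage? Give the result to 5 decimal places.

0.05009

Known legs of the cycle: 10.367 × 1.9257 = 19.9637319
For no arbitrage the full-cycle product must be 1, so the missing rate is 1 / 19.9637319 ≈ 0.0500908.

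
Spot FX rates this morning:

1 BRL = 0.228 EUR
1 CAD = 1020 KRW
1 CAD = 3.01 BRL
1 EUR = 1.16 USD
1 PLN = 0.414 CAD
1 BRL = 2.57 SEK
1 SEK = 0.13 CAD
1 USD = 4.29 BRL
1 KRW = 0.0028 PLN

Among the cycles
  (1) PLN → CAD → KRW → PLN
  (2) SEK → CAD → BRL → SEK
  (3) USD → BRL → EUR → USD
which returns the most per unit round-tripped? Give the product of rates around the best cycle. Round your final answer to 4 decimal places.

1.1824

(1) 0.414 × 1020 × 0.0028 = 1.18238
(2) 0.13 × 3.01 × 2.57 = 1.00564
(3) 4.29 × 0.228 × 1.16 = 1.13462
Highest is cycle (1) at 1.1824 (>1, arbitrage).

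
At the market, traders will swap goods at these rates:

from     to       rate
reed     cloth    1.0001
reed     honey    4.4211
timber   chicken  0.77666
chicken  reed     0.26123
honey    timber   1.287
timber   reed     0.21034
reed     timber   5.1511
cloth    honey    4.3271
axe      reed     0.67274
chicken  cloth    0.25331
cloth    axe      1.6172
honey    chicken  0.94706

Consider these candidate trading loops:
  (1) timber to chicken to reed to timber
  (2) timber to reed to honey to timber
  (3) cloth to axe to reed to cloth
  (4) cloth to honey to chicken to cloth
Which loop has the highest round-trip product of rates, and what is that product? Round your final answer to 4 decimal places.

(1) 0.77666 × 0.26123 × 5.1511 = 1.04509
(2) 0.21034 × 4.4211 × 1.287 = 1.19683
(3) 1.6172 × 0.67274 × 1.0001 = 1.08806
(4) 4.3271 × 0.94706 × 0.25331 = 1.03807
Highest is cycle (2) at 1.1968 (>1, arbitrage).

1.1968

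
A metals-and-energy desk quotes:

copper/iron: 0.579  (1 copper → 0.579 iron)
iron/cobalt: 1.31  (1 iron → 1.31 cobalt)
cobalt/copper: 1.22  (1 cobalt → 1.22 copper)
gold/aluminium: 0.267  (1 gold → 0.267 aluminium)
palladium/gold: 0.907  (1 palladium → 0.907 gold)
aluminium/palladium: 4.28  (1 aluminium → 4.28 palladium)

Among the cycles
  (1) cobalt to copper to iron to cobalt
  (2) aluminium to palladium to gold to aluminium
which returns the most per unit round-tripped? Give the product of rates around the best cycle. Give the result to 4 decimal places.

1.0365

(1) 1.22 × 0.579 × 1.31 = 0.92536
(2) 4.28 × 0.907 × 0.267 = 1.03648
Highest is cycle (2) at 1.0365 (>1, arbitrage).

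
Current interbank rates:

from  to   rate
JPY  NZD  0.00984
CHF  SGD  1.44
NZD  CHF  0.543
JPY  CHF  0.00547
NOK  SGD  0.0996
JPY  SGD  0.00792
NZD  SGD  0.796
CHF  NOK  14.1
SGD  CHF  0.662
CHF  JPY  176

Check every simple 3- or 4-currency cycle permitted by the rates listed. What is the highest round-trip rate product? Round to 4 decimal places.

JPY→NZD→CHF→JPY: 0.00984 × 0.543 × 176 = 0.94039
CHF→NOK→SGD→CHF: 14.1 × 0.0996 × 0.662 = 0.92969
JPY→SGD→CHF→JPY: 0.00792 × 0.662 × 176 = 0.92278
JPY→NZD→SGD→CHF→JPY: 0.00984 × 0.796 × 0.662 × 176 = 0.91260
Maximum is JPY→NZD→CHF→JPY at 0.9404; no arbitrage — every cycle loses value.

0.9404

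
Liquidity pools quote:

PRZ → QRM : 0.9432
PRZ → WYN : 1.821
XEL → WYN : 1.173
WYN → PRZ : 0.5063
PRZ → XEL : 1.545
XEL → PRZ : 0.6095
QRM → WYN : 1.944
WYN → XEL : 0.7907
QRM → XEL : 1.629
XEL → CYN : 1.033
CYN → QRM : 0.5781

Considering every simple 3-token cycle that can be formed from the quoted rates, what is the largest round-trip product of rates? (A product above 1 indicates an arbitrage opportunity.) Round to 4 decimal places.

XEL→CYN→QRM→XEL: 1.033 × 0.5781 × 1.629 = 0.97280
XEL→PRZ→QRM→XEL: 0.6095 × 0.9432 × 1.629 = 0.93648
PRZ→QRM→WYN→PRZ: 0.9432 × 1.944 × 0.5063 = 0.92834
XEL→WYN→PRZ→XEL: 1.173 × 0.5063 × 1.545 = 0.91756
XEL→PRZ→WYN→XEL: 0.6095 × 1.821 × 0.7907 = 0.87760
Maximum is XEL→CYN→QRM→XEL at 0.9728; no arbitrage — every cycle loses value.

0.9728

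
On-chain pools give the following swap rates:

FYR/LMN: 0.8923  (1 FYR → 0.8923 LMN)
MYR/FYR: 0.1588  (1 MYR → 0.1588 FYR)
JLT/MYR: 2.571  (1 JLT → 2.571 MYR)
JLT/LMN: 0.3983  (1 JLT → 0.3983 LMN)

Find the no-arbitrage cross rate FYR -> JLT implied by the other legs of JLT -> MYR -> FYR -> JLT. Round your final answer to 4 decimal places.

Known legs of the cycle: 2.571 × 0.1588 = 0.4082748
For no arbitrage the full-cycle product must be 1, so the missing rate is 1 / 0.4082748 ≈ 2.449331.

2.4493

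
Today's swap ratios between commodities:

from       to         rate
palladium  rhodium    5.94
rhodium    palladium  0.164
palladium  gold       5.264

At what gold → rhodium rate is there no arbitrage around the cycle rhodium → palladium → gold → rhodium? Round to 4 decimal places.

1.1584

Known legs of the cycle: 0.164 × 5.264 = 0.863296
For no arbitrage the full-cycle product must be 1, so the missing rate is 1 / 0.863296 ≈ 1.158351.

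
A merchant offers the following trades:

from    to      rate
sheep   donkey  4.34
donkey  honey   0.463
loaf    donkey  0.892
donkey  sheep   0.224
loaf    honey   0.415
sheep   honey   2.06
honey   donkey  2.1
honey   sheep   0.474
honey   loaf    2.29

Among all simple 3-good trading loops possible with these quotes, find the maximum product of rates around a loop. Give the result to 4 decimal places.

0.9690

sheep→honey→donkey→sheep: 2.06 × 2.1 × 0.224 = 0.96902
sheep→donkey→honey→sheep: 4.34 × 0.463 × 0.474 = 0.95247
honey→loaf→donkey→honey: 2.29 × 0.892 × 0.463 = 0.94576
Maximum is sheep→honey→donkey→sheep at 0.9690; no arbitrage — every cycle loses value.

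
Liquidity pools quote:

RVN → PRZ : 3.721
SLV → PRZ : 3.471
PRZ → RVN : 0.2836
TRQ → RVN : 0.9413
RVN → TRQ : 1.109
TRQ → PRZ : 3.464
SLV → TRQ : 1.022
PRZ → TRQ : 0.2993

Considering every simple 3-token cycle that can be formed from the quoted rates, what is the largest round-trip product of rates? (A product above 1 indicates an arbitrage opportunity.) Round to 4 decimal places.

PRZ→RVN→TRQ→PRZ: 0.2836 × 1.109 × 3.464 = 1.08947
PRZ→TRQ→RVN→PRZ: 0.2993 × 0.9413 × 3.721 = 1.04832
Maximum is PRZ→RVN→TRQ→PRZ at 1.0895; arbitrage exists.

1.0895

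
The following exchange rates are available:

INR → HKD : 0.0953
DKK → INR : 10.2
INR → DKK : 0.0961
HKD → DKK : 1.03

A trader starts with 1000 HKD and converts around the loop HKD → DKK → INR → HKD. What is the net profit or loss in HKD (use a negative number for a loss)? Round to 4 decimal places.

1000 HKD × 1.03 = 1030 DKK
1030 DKK × 10.2 = 10506 INR
10506 INR × 0.0953 = 1001.2218 HKD
Net change: 1001.2218 − 1000 = 1.2218 HKD

1.2218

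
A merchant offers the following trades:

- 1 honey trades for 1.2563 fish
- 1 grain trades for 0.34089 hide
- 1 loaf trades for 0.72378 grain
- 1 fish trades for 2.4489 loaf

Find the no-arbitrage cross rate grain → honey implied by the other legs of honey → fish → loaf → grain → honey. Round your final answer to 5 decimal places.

0.44909

Known legs of the cycle: 1.2563 × 2.4489 × 0.72378 = 2.2267475810046
For no arbitrage the full-cycle product must be 1, so the missing rate is 1 / 2.2267475810046 ≈ 0.4490855.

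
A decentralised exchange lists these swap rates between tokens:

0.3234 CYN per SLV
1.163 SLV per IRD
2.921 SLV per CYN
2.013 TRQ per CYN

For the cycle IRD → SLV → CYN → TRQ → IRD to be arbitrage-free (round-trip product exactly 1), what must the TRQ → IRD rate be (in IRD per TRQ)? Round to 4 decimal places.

1.3208

Known legs of the cycle: 1.163 × 0.3234 × 2.013 = 0.7571178846
For no arbitrage the full-cycle product must be 1, so the missing rate is 1 / 0.7571178846 ≈ 1.320798.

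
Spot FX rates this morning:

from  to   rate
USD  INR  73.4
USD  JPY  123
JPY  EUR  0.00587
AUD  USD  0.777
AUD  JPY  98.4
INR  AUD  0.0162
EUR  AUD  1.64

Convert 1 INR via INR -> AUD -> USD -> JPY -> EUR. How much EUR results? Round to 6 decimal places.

0.009088

1 INR × 0.0162 = 0.0162 AUD
0.0162 AUD × 0.777 = 0.0125874 USD
0.0125874 USD × 123 = 1.5482502 JPY
1.5482502 JPY × 0.00587 = 0.009088228674 EUR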